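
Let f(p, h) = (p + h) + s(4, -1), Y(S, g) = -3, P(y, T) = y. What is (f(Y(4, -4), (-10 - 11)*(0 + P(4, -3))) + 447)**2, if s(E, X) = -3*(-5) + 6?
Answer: 145161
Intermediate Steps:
s(E, X) = 21 (s(E, X) = 15 + 6 = 21)
f(p, h) = 21 + h + p (f(p, h) = (p + h) + 21 = (h + p) + 21 = 21 + h + p)
(f(Y(4, -4), (-10 - 11)*(0 + P(4, -3))) + 447)**2 = ((21 + (-10 - 11)*(0 + 4) - 3) + 447)**2 = ((21 - 21*4 - 3) + 447)**2 = ((21 - 84 - 3) + 447)**2 = (-66 + 447)**2 = 381**2 = 145161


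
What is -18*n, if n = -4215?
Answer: 75870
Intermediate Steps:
-18*n = -18*(-4215) = 75870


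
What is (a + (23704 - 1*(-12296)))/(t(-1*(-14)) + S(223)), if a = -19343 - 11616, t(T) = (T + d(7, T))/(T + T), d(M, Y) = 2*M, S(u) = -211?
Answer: -5041/210 ≈ -24.005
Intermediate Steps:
t(T) = (14 + T)/(2*T) (t(T) = (T + 2*7)/(T + T) = (T + 14)/((2*T)) = (14 + T)*(1/(2*T)) = (14 + T)/(2*T))
a = -30959
(a + (23704 - 1*(-12296)))/(t(-1*(-14)) + S(223)) = (-30959 + (23704 - 1*(-12296)))/((14 - 1*(-14))/(2*((-1*(-14)))) - 211) = (-30959 + (23704 + 12296))/((1/2)*(14 + 14)/14 - 211) = (-30959 + 36000)/((1/2)*(1/14)*28 - 211) = 5041/(1 - 211) = 5041/(-210) = 5041*(-1/210) = -5041/210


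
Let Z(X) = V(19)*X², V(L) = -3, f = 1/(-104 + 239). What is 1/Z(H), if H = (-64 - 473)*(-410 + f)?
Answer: -675/98157981615841 ≈ -6.8767e-12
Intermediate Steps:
f = 1/135 ≈ 0.0074074
H = 9907471/45 (H = (-64 - 473)*(-410 + 1/135) = -537*(-55349/135) = 9907471/45 ≈ 2.2017e+5)
Z(X) = -3*X²
1/Z(H) = 1/(-3*(9907471/45)²) = 1/(-3*98157981615841/2025) = 1/(-98157981615841/675) = -675/98157981615841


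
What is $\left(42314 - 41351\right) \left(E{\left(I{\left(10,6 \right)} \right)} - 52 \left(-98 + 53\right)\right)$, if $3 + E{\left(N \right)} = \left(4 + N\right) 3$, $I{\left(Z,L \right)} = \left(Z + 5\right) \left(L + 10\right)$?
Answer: $2955447$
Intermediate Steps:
$I{\left(Z,L \right)} = \left(5 + Z\right) \left(10 + L\right)$
$E{\left(N \right)} = 9 + 3 N$ ($E{\left(N \right)} = -3 + \left(4 + N\right) 3 = -3 + \left(12 + 3 N\right) = 9 + 3 N$)
$\left(42314 - 41351\right) \left(E{\left(I{\left(10,6 \right)} \right)} - 52 \left(-98 + 53\right)\right) = \left(42314 - 41351\right) \left(\left(9 + 3 \left(50 + 5 \cdot 6 + 10 \cdot 10 + 6 \cdot 10\right)\right) - 52 \left(-98 + 53\right)\right) = 963 \left(\left(9 + 3 \left(50 + 30 + 100 + 60\right)\right) - -2340\right) = 963 \left(\left(9 + 3 \cdot 240\right) + 2340\right) = 963 \left(\left(9 + 720\right) + 2340\right) = 963 \left(729 + 2340\right) = 963 \cdot 3069 = 2955447$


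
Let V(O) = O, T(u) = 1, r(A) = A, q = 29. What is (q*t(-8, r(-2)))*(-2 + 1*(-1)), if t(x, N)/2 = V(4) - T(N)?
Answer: -522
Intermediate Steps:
t(x, N) = 6 (t(x, N) = 2*(4 - 1*1) = 2*(4 - 1) = 2*3 = 6)
(q*t(-8, r(-2)))*(-2 + 1*(-1)) = (29*6)*(-2 + 1*(-1)) = 174*(-2 - 1) = 174*(-3) = -522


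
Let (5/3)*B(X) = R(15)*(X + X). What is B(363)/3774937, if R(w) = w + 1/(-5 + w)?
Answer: 164439/94373425 ≈ 0.0017424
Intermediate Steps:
B(X) = 453*X/25 (B(X) = 3*(((1 + 15² - 5*15)/(-5 + 15))*(X + X))/5 = 3*(((1 + 225 - 75)/10)*(2*X))/5 = 3*(((⅒)*151)*(2*X))/5 = 3*(151*(2*X)/10)/5 = 3*(151*X/5)/5 = 453*X/25)
B(363)/3774937 = ((453/25)*363)/3774937 = (164439/25)*(1/3774937) = 164439/94373425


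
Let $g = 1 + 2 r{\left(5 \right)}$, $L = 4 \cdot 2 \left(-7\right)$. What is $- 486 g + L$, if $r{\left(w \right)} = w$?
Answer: $-5402$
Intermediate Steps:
$L = -56$ ($L = 8 \left(-7\right) = -56$)
$g = 11$ ($g = 1 + 2 \cdot 5 = 1 + 10 = 11$)
$- 486 g + L = \left(-486\right) 11 - 56 = -5346 - 56 = -5402$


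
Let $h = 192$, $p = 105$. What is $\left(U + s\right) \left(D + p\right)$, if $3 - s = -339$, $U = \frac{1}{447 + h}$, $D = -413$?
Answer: $- \frac{67310012}{639} \approx -1.0534 \cdot 10^{5}$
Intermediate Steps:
$U = \frac{1}{639}$ ($U = \frac{1}{447 + 192} = \frac{1}{639} \approx 0.0015649$)
$s = 342$ ($s = 3 - -339 = 3 + 339 = 342$)
$\left(U + s\right) \left(D + p\right) = \left(\frac{1}{639} + 342\right) \left(-413 + 105\right) = \frac{218539}{639} \left(-308\right) = - \frac{67310012}{639}$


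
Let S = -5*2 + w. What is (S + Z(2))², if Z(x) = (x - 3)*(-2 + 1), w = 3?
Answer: 36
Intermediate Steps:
Z(x) = 3 - x (Z(x) = (-3 + x)*(-1) = 3 - x)
S = -7 (S = -5*2 + 3 = -10 + 3 = -7)
(S + Z(2))² = (-7 + (3 - 1*2))² = (-7 + (3 - 2))² = (-7 + 1)² = (-6)² = 36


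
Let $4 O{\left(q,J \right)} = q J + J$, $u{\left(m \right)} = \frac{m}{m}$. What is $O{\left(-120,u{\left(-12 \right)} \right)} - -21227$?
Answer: $\frac{84789}{4} \approx 21197.0$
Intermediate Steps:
$u{\left(m \right)} = 1$
$O{\left(q,J \right)} = \frac{J}{4} + \frac{J q}{4}$ ($O{\left(q,J \right)} = \frac{q J + J}{4} = \frac{J q + J}{4} = \frac{J + J q}{4} = \frac{J}{4} + \frac{J q}{4}$)
$O{\left(-120,u{\left(-12 \right)} \right)} - -21227 = \frac{1}{4} \cdot 1 \left(1 - 120\right) - -21227 = \frac{1}{4} \cdot 1 \left(-119\right) + 21227 = - \frac{119}{4} + 21227 = \frac{84789}{4}$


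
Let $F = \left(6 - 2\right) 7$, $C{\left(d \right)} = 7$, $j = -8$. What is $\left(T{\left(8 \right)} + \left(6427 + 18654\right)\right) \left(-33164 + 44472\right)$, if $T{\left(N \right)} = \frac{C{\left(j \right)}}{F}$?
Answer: $283618775$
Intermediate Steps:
$F = 28$ ($F = 4 \cdot 7 = 28$)
$T{\left(N \right)} = \frac{1}{4}$ ($T{\left(N \right)} = \frac{7}{28} = 7 \cdot \frac{1}{28} = \frac{1}{4}$)
$\left(T{\left(8 \right)} + \left(6427 + 18654\right)\right) \left(-33164 + 44472\right) = \left(\frac{1}{4} + \left(6427 + 18654\right)\right) \left(-33164 + 44472\right) = \left(\frac{1}{4} + 25081\right) 11308 = \frac{100325}{4} \cdot 11308 = 283618775$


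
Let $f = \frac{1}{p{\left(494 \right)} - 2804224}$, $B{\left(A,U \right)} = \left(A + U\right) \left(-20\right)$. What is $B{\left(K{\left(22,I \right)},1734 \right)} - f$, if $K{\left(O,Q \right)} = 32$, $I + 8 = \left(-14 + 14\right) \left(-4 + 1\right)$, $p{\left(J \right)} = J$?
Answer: $- \frac{99027743599}{2803730} \approx -35320.0$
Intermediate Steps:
$I = -8$ ($I = -8 + \left(-14 + 14\right) \left(-4 + 1\right) = -8 + 0 \left(-3\right) = -8 + 0 = -8$)
$B{\left(A,U \right)} = - 20 A - 20 U$
$f = - \frac{1}{2803730}$ ($f = \frac{1}{494 - 2804224} = \frac{1}{-2803730} = - \frac{1}{2803730} \approx -3.5667 \cdot 10^{-7}$)
$B{\left(K{\left(22,I \right)},1734 \right)} - f = \left(\left(-20\right) 32 - 34680\right) - - \frac{1}{2803730} = \left(-640 - 34680\right) + \frac{1}{2803730} = -35320 + \frac{1}{2803730} = - \frac{99027743599}{2803730}$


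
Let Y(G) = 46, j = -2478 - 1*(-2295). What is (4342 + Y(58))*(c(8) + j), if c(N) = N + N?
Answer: -732796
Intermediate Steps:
j = -183 (j = -2478 + 2295 = -183)
c(N) = 2*N
(4342 + Y(58))*(c(8) + j) = (4342 + 46)*(2*8 - 183) = 4388*(16 - 183) = 4388*(-167) = -732796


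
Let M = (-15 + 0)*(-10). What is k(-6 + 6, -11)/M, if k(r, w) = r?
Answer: 0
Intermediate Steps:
M = 150 (M = -15*(-10) = 150)
k(-6 + 6, -11)/M = (-6 + 6)/150 = 0*(1/150) = 0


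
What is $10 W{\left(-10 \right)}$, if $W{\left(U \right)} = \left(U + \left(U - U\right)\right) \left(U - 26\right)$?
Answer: $3600$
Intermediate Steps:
$W{\left(U \right)} = U \left(-26 + U\right)$ ($W{\left(U \right)} = \left(U + 0\right) \left(-26 + U\right) = U \left(-26 + U\right)$)
$10 W{\left(-10 \right)} = 10 \left(- 10 \left(-26 - 10\right)\right) = 10 \left(\left(-10\right) \left(-36\right)\right) = 10 \cdot 360 = 3600$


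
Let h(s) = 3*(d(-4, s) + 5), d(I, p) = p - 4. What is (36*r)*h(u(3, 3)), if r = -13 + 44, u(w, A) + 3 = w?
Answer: 3348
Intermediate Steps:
d(I, p) = -4 + p
u(w, A) = -3 + w
r = 31
h(s) = 3 + 3*s (h(s) = 3*((-4 + s) + 5) = 3*(1 + s) = 3 + 3*s)
(36*r)*h(u(3, 3)) = (36*31)*(3 + 3*(-3 + 3)) = 1116*(3 + 3*0) = 1116*(3 + 0) = 1116*3 = 3348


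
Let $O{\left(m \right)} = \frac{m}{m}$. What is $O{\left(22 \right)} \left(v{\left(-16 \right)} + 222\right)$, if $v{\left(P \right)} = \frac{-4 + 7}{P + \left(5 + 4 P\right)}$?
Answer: $\frac{5549}{25} \approx 221.96$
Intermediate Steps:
$v{\left(P \right)} = \frac{3}{5 + 5 P}$
$O{\left(m \right)} = 1$
$O{\left(22 \right)} \left(v{\left(-16 \right)} + 222\right) = 1 \left(\frac{3}{5 \left(1 - 16\right)} + 222\right) = 1 \left(\frac{3}{5 \left(-15\right)} + 222\right) = 1 \left(\frac{3}{5} \left(- \frac{1}{15}\right) + 222\right) = 1 \left(- \frac{1}{25} + 222\right) = 1 \cdot \frac{5549}{25} = \frac{5549}{25}$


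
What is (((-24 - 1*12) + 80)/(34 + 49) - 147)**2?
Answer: 147792649/6889 ≈ 21453.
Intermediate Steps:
(((-24 - 1*12) + 80)/(34 + 49) - 147)**2 = (((-24 - 12) + 80)/83 - 147)**2 = ((-36 + 80)*(1/83) - 147)**2 = (44*(1/83) - 147)**2 = (44/83 - 147)**2 = (-12157/83)**2 = 147792649/6889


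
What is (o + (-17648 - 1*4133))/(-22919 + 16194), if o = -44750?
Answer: 66531/6725 ≈ 9.8931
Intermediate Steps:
(o + (-17648 - 1*4133))/(-22919 + 16194) = (-44750 + (-17648 - 1*4133))/(-22919 + 16194) = (-44750 + (-17648 - 4133))/(-6725) = (-44750 - 21781)*(-1/6725) = -66531*(-1/6725) = 66531/6725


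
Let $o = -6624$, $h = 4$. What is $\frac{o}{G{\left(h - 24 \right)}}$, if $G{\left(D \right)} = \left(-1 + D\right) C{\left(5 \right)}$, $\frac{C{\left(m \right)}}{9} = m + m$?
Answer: $\frac{368}{105} \approx 3.5048$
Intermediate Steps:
$C{\left(m \right)} = 18 m$ ($C{\left(m \right)} = 9 \left(m + m\right) = 9 \cdot 2 m = 18 m$)
$G{\left(D \right)} = -90 + 90 D$ ($G{\left(D \right)} = \left(-1 + D\right) 18 \cdot 5 = \left(-1 + D\right) 90 = -90 + 90 D$)
$\frac{o}{G{\left(h - 24 \right)}} = - \frac{6624}{-90 + 90 \left(4 - 24\right)} = - \frac{6624}{-90 + 90 \left(-20\right)} = - \frac{6624}{-90 - 1800} = - \frac{6624}{-1890} = \left(-6624\right) \left(- \frac{1}{1890}\right) = \frac{368}{105}$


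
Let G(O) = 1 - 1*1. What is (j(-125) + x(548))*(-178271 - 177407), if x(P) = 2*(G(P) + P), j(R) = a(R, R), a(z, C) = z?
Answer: -345363338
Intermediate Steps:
G(O) = 0 (G(O) = 1 - 1 = 0)
j(R) = R
x(P) = 2*P (x(P) = 2*(0 + P) = 2*P)
(j(-125) + x(548))*(-178271 - 177407) = (-125 + 2*548)*(-178271 - 177407) = (-125 + 1096)*(-355678) = 971*(-355678) = -345363338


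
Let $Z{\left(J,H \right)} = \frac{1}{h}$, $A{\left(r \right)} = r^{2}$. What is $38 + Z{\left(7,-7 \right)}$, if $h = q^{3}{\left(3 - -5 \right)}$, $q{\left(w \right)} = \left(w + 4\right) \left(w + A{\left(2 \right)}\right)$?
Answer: $\frac{113467393}{2985984} \approx 38.0$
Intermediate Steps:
$q{\left(w \right)} = \left(4 + w\right)^{2}$ ($q{\left(w \right)} = \left(w + 4\right) \left(w + 2^{2}\right) = \left(4 + w\right) \left(w + 4\right) = \left(4 + w\right) \left(4 + w\right) = \left(4 + w\right)^{2}$)
$h = 2985984$ ($h = \left(16 + \left(3 - -5\right)^{2} + 8 \left(3 - -5\right)\right)^{3} = \left(16 + \left(3 + 5\right)^{2} + 8 \left(3 + 5\right)\right)^{3} = \left(16 + 8^{2} + 8 \cdot 8\right)^{3} = \left(16 + 64 + 64\right)^{3} = 144^{3} = 2985984$)
$Z{\left(J,H \right)} = \frac{1}{2985984}$
$38 + Z{\left(7,-7 \right)} = 38 + \frac{1}{2985984} = \frac{113467393}{2985984}$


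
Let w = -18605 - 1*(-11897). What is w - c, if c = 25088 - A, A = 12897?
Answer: -18899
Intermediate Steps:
c = 12191 (c = 25088 - 1*12897 = 25088 - 12897 = 12191)
w = -6708 (w = -18605 + 11897 = -6708)
w - c = -6708 - 1*12191 = -6708 - 12191 = -18899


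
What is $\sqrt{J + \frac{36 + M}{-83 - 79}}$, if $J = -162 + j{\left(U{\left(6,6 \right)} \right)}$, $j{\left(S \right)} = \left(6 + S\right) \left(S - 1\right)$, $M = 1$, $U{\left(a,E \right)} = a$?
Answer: $\frac{i \sqrt{33122}}{18} \approx 10.111 i$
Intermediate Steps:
$j{\left(S \right)} = \left(-1 + S\right) \left(6 + S\right)$ ($j{\left(S \right)} = \left(6 + S\right) \left(-1 + S\right) = \left(-1 + S\right) \left(6 + S\right)$)
$J = -102$ ($J = -162 + \left(-6 + 6^{2} + 5 \cdot 6\right) = -162 + \left(-6 + 36 + 30\right) = -162 + 60 = -102$)
$\sqrt{J + \frac{36 + M}{-83 - 79}} = \sqrt{-102 + \frac{36 + 1}{-83 - 79}} = \sqrt{-102 + \frac{37}{-162}} = \sqrt{-102 + 37 \left(- \frac{1}{162}\right)} = \sqrt{-102 - \frac{37}{162}} = \sqrt{- \frac{16561}{162}} = \frac{i \sqrt{33122}}{18}$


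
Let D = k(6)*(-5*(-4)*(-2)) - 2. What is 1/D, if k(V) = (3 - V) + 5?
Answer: -1/82 ≈ -0.012195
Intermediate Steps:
k(V) = 8 - V
D = -82 (D = (8 - 1*6)*(-5*(-4)*(-2)) - 2 = (8 - 6)*(20*(-2)) - 2 = 2*(-40) - 2 = -80 - 2 = -82)
1/D = 1/(-82) = -1/82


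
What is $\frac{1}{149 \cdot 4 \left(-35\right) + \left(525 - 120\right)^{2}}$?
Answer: $\frac{1}{143165} \approx 6.9849 \cdot 10^{-6}$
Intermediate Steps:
$\frac{1}{149 \cdot 4 \left(-35\right) + \left(525 - 120\right)^{2}} = \frac{1}{596 \left(-35\right) + \left(525 - 120\right)^{2}} = \frac{1}{-20860 + 405^{2}} = \frac{1}{-20860 + 164025} = \frac{1}{143165}$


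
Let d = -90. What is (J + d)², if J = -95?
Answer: 34225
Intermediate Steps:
(J + d)² = (-95 - 90)² = (-185)² = 34225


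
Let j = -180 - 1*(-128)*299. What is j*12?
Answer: 457104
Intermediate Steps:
j = 38092 (j = -180 + 128*299 = -180 + 38272 = 38092)
j*12 = 38092*12 = 457104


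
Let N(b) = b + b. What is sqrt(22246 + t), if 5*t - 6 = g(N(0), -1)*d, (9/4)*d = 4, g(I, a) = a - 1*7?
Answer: 2*sqrt(1251245)/15 ≈ 149.15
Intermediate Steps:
N(b) = 2*b
g(I, a) = -7 + a (g(I, a) = a - 7 = -7 + a)
d = 16/9 (d = (4/9)*4 = 16/9 ≈ 1.7778)
t = -74/45 (t = 6/5 + ((-7 - 1)*(16/9))/5 = 6/5 + (-8*16/9)/5 = 6/5 + (1/5)*(-128/9) = 6/5 - 128/45 = -74/45 ≈ -1.6444)
sqrt(22246 + t) = sqrt(22246 - 74/45) = sqrt(1000996/45) = 2*sqrt(1251245)/15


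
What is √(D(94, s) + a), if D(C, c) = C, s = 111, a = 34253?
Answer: 107*√3 ≈ 185.33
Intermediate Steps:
√(D(94, s) + a) = √(94 + 34253) = √34347 = 107*√3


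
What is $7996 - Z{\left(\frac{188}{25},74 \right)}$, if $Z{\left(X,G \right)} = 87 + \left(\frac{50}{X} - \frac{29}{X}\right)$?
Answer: $\frac{1486367}{188} \approx 7906.2$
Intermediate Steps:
$Z{\left(X,G \right)} = 87 + \frac{21}{X}$
$7996 - Z{\left(\frac{188}{25},74 \right)} = 7996 - \left(87 + \frac{21}{188 \cdot \frac{1}{25}}\right) = 7996 - \left(87 + \frac{21}{\frac{188}{25}}\right) = 7996 - \left(87 + 21 \cdot \frac{25}{188}\right) = 7996 - \left(87 + \frac{525}{188}\right) = 7996 - \frac{16881}{188} = \frac{1486367}{188}$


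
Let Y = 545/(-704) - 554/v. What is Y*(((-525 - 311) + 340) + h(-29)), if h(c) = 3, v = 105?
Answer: 220489813/73920 ≈ 2982.8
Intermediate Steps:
Y = -447241/73920 (Y = 545/(-704) - 554/105 = 545*(-1/704) - 554*1/105 = -545/704 - 554/105 = -447241/73920 ≈ -6.0503)
Y*(((-525 - 311) + 340) + h(-29)) = -447241*(((-525 - 311) + 340) + 3)/73920 = -447241*((-836 + 340) + 3)/73920 = -447241*(-496 + 3)/73920 = -447241/73920*(-493) = 220489813/73920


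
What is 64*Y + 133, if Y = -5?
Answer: -187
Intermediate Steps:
64*Y + 133 = 64*(-5) + 133 = -320 + 133 = -187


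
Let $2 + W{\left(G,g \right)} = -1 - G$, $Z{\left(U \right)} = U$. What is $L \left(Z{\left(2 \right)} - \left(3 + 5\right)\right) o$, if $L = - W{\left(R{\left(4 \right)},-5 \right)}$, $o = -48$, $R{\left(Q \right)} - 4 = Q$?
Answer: $3168$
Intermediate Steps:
$R{\left(Q \right)} = 4 + Q$
$W{\left(G,g \right)} = -3 - G$ ($W{\left(G,g \right)} = -2 - \left(1 + G\right) = -3 - G$)
$L = 11$ ($L = - (-3 - \left(4 + 4\right)) = - (-3 - 8) = \left(-1\right) \left(-11\right) = 11$)
$L \left(Z{\left(2 \right)} - \left(3 + 5\right)\right) o = 11 \left(2 - \left(3 + 5\right)\right) \left(-48\right) = 11 \left(2 - 8\right) \left(-48\right) = 11 \left(-6\right) \left(-48\right) = \left(-66\right) \left(-48\right) = 3168$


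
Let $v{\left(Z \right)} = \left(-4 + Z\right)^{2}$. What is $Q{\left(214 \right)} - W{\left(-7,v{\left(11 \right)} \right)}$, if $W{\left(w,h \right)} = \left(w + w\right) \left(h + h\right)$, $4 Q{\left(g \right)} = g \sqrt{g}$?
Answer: $1372 + \frac{107 \sqrt{214}}{2} \approx 2154.6$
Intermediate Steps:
$Q{\left(g \right)} = \frac{g^{\frac{3}{2}}}{4}$ ($Q{\left(g \right)} = \frac{g \sqrt{g}}{4} = \frac{g^{\frac{3}{2}}}{4}$)
$W{\left(w,h \right)} = 4 h w$ ($W{\left(w,h \right)} = 2 w 2 h = 4 h w$)
$Q{\left(214 \right)} - W{\left(-7,v{\left(11 \right)} \right)} = \frac{214^{\frac{3}{2}}}{4} - 4 \left(-4 + 11\right)^{2} \left(-7\right) = \frac{214 \sqrt{214}}{4} - 4 \cdot 7^{2} \left(-7\right) = \frac{107 \sqrt{214}}{2} - 4 \cdot 49 \left(-7\right) = \frac{107 \sqrt{214}}{2} - -1372 = \frac{107 \sqrt{214}}{2} + 1372 = 1372 + \frac{107 \sqrt{214}}{2}$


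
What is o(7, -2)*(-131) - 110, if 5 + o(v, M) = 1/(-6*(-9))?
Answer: 29299/54 ≈ 542.57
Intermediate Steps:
o(v, M) = -269/54 (o(v, M) = -5 + 1/(-6*(-9)) = -5 - ⅙*(-⅑) = -5 + 1/54 = -269/54)
o(7, -2)*(-131) - 110 = -269/54*(-131) - 110 = 35239/54 - 110 = 29299/54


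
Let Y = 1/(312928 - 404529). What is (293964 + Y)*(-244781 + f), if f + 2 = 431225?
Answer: 5020397632710446/91601 ≈ 5.4807e+10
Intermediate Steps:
f = 431223 (f = -2 + 431225 = 431223)
Y = -1/91601 (Y = 1/(-91601) = -1/91601 ≈ -1.0917e-5)
(293964 + Y)*(-244781 + f) = (293964 - 1/91601)*(-244781 + 431223) = (26927396363/91601)*186442 = 5020397632710446/91601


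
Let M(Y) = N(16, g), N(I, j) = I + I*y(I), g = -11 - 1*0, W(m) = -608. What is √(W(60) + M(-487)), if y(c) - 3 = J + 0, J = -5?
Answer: 4*I*√39 ≈ 24.98*I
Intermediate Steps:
y(c) = -2 (y(c) = 3 + (-5 + 0) = 3 - 5 = -2)
g = -11 (g = -11 + 0 = -11)
N(I, j) = -I (N(I, j) = I + I*(-2) = I - 2*I = -I)
M(Y) = -16 (M(Y) = -1*16 = -16)
√(W(60) + M(-487)) = √(-608 - 16) = √(-624) = 4*I*√39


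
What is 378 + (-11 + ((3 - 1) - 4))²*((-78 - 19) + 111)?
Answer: 2744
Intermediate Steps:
378 + (-11 + ((3 - 1) - 4))²*((-78 - 19) + 111) = 378 + (-11 + (2 - 4))²*(-97 + 111) = 378 + (-11 - 2)²*14 = 378 + (-13)²*14 = 378 + 169*14 = 378 + 2366 = 2744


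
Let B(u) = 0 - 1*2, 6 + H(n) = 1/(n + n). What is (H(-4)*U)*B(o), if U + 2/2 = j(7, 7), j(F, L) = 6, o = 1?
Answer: 245/4 ≈ 61.250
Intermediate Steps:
H(n) = -6 + 1/(2*n) (H(n) = -6 + 1/(n + n) = -6 + 1/(2*n))
U = 5 (U = -1 + 6 = 5)
B(u) = -2 (B(u) = 0 - 2 = -2)
(H(-4)*U)*B(o) = ((-6 + (½)/(-4))*5)*(-2) = ((-6 + (½)*(-¼))*5)*(-2) = ((-6 - ⅛)*5)*(-2) = -49/8*5*(-2) = -245/8*(-2) = 245/4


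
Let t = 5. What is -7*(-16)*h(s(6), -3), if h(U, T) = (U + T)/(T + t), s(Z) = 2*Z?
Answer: 504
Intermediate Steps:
h(U, T) = (T + U)/(5 + T) (h(U, T) = (U + T)/(T + 5) = (T + U)/(5 + T))
-7*(-16)*h(s(6), -3) = -7*(-16)*(-3 + 2*6)/(5 - 3) = -(-112)*(-3 + 12)/2 = -(-112)*(½)*9 = -(-112)*9/2 = -1*(-504) = 504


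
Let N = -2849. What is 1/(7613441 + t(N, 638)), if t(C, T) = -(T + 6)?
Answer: 1/7612797 ≈ 1.3136e-7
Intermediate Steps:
t(C, T) = -6 - T (t(C, T) = -(6 + T) = -6 - T)
1/(7613441 + t(N, 638)) = 1/(7613441 + (-6 - 1*638)) = 1/(7613441 + (-6 - 638)) = 1/(7613441 - 644) = 1/7612797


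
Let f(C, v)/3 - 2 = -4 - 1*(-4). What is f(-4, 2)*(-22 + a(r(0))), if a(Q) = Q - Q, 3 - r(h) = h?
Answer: -132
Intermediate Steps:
r(h) = 3 - h
a(Q) = 0
f(C, v) = 6 (f(C, v) = 6 + 3*(-4 - 1*(-4)) = 6 + 3*(-4 + 4) = 6 + 3*0 = 6 + 0 = 6)
f(-4, 2)*(-22 + a(r(0))) = 6*(-22 + 0) = 6*(-22) = -132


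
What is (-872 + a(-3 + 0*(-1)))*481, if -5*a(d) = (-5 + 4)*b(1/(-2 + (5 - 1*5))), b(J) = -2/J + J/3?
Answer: -12571897/30 ≈ -4.1906e+5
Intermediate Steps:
b(J) = -2/J + J/3 (b(J) = -2/J + J*(⅓) = -2/J + J/3)
a(d) = 23/30 (a(d) = -(-5 + 4)*(-(6 - 10) + 1/(3*(-2 + (5 - 1*5))))/5 = -(-1)*(-2/(1/(-2 + (5 - 5))) + 1/(3*(-2 + (5 - 5))))/5 = -(-1)*(-2/(1/(-2 + 0)) + 1/(3*(-2 + 0)))/5 = -(-1)*(-2/(1/(-2)) + (⅓)/(-2))/5 = -(-1)*(-2/(-½) + (⅓)*(-½))/5 = -(-1)*(-2*(-2) - ⅙)/5 = -(-1)*(4 - ⅙)/5 = -(-1)*23/(5*6) = -⅕*(-23/6) = 23/30)
(-872 + a(-3 + 0*(-1)))*481 = (-872 + 23/30)*481 = -26137/30*481 = -12571897/30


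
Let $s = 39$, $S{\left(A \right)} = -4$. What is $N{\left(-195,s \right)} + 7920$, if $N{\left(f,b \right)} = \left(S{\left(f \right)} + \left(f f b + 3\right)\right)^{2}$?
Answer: $2199211892596$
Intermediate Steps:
$N{\left(f,b \right)} = \left(-1 + b f^{2}\right)^{2}$ ($N{\left(f,b \right)} = \left(-4 + \left(f f b + 3\right)\right)^{2} = \left(-4 + \left(f^{2} b + 3\right)\right)^{2} = \left(-4 + \left(b f^{2} + 3\right)\right)^{2} = \left(-4 + \left(3 + b f^{2}\right)\right)^{2} = \left(-1 + b f^{2}\right)^{2}$)
$N{\left(-195,s \right)} + 7920 = \left(-1 + 39 \left(-195\right)^{2}\right)^{2} + 7920 = \left(-1 + 39 \cdot 38025\right)^{2} + 7920 = \left(-1 + 1482975\right)^{2} + 7920 = 1482974^{2} + 7920 = 2199211884676 + 7920 = 2199211892596$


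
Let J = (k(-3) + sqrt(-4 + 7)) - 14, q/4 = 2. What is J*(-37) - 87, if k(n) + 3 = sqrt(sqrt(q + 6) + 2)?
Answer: 542 - 37*sqrt(3) - 37*sqrt(2 + sqrt(14)) ≈ 389.26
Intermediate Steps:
q = 8 (q = 4*2 = 8)
k(n) = -3 + sqrt(2 + sqrt(14)) (k(n) = -3 + sqrt(sqrt(8 + 6) + 2) = -3 + sqrt(sqrt(14) + 2) = -3 + sqrt(2 + sqrt(14)))
J = -17 + sqrt(3) + sqrt(2 + sqrt(14)) (J = ((-3 + sqrt(2 + sqrt(14))) + sqrt(-4 + 7)) - 14 = ((-3 + sqrt(2 + sqrt(14))) + sqrt(3)) - 14 = (-3 + sqrt(3) + sqrt(2 + sqrt(14))) - 14 = -17 + sqrt(3) + sqrt(2 + sqrt(14)) ≈ -12.872)
J*(-37) - 87 = (-17 + sqrt(3) + sqrt(2 + sqrt(14)))*(-37) - 87 = (629 - 37*sqrt(3) - 37*sqrt(2 + sqrt(14))) - 87 = 542 - 37*sqrt(3) - 37*sqrt(2 + sqrt(14))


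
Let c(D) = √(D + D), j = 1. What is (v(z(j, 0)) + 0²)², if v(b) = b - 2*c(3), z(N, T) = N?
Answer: 25 - 4*√6 ≈ 15.202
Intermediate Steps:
c(D) = √2*√D (c(D) = √(2*D) = √2*√D)
v(b) = b - 2*√6 (v(b) = b - 2*√2*√3 = b - 2*√6)
(v(z(j, 0)) + 0²)² = ((1 - 2*√6) + 0²)² = ((1 - 2*√6) + 0)² = (1 - 2*√6)²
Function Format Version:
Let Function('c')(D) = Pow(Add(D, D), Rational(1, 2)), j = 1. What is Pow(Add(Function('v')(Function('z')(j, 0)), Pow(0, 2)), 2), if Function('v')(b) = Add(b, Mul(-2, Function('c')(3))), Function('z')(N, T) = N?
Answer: Add(25, Mul(-4, Pow(6, Rational(1, 2)))) ≈ 15.202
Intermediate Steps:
Function('c')(D) = Mul(Pow(2, Rational(1, 2)), Pow(D, Rational(1, 2))) (Function('c')(D) = Pow(Mul(2, D), Rational(1, 2)) = Mul(Pow(2, Rational(1, 2)), Pow(D, Rational(1, 2))))
Function('v')(b) = Add(b, Mul(-2, Pow(6, Rational(1, 2)))) (Function('v')(b) = Add(b, Mul(-2, Mul(Pow(2, Rational(1, 2)), Pow(3, Rational(1, 2))))) = Add(b, Mul(-2, Pow(6, Rational(1, 2)))))
Pow(Add(Function('v')(Function('z')(j, 0)), Pow(0, 2)), 2) = Pow(Add(Add(1, Mul(-2, Pow(6, Rational(1, 2)))), Pow(0, 2)), 2) = Pow(Add(Add(1, Mul(-2, Pow(6, Rational(1, 2)))), 0), 2) = Pow(Add(1, Mul(-2, Pow(6, Rational(1, 2)))), 2)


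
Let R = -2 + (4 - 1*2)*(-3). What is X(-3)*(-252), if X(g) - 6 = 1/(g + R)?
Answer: -16380/11 ≈ -1489.1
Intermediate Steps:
R = -8 (R = -2 + (4 - 2)*(-3) = -2 + 2*(-3) = -2 - 6 = -8)
X(g) = 6 + 1/(-8 + g) (X(g) = 6 + 1/(g - 8) = 6 + 1/(-8 + g))
X(-3)*(-252) = ((-47 + 6*(-3))/(-8 - 3))*(-252) = ((-47 - 18)/(-11))*(-252) = -1/11*(-65)*(-252) = (65/11)*(-252) = -16380/11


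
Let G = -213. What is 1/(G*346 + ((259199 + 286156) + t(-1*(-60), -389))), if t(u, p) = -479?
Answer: 1/471178 ≈ 2.1223e-6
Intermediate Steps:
1/(G*346 + ((259199 + 286156) + t(-1*(-60), -389))) = 1/(-213*346 + ((259199 + 286156) - 479)) = 1/(-73698 + (545355 - 479)) = 1/(-73698 + 544876) = 1/471178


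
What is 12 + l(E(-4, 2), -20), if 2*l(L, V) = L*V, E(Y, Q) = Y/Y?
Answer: 2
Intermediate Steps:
E(Y, Q) = 1
l(L, V) = L*V/2 (l(L, V) = (L*V)/2 = L*V/2)
12 + l(E(-4, 2), -20) = 12 + (½)*1*(-20) = 12 - 10 = 2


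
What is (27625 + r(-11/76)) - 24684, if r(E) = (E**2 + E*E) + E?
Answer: 8493311/2888 ≈ 2940.9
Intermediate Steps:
r(E) = E + 2*E**2 (r(E) = (E**2 + E**2) + E = 2*E**2 + E = E + 2*E**2)
(27625 + r(-11/76)) - 24684 = (27625 + (-11/76)*(1 + 2*(-11/76))) - 24684 = (27625 + (-11*1/76)*(1 + 2*(-11*1/76))) - 24684 = (27625 - 11*(1 + 2*(-11/76))/76) - 24684 = (27625 - 11*(1 - 11/38)/76) - 24684 = (27625 - 11/76*27/38) - 24684 = (27625 - 297/2888) - 24684 = 79780703/2888 - 24684 = 8493311/2888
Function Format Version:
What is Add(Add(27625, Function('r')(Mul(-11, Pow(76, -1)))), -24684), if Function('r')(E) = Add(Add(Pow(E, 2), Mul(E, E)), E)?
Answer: Rational(8493311, 2888) ≈ 2940.9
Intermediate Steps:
Function('r')(E) = Add(E, Mul(2, Pow(E, 2))) (Function('r')(E) = Add(Add(Pow(E, 2), Pow(E, 2)), E) = Add(Mul(2, Pow(E, 2)), E) = Add(E, Mul(2, Pow(E, 2))))
Add(Add(27625, Function('r')(Mul(-11, Pow(76, -1)))), -24684) = Add(Add(27625, Mul(Mul(-11, Pow(76, -1)), Add(1, Mul(2, Mul(-11, Pow(76, -1)))))), -24684) = Add(Add(27625, Mul(Mul(-11, Rational(1, 76)), Add(1, Mul(2, Mul(-11, Rational(1, 76)))))), -24684) = Add(Add(27625, Mul(Rational(-11, 76), Add(1, Mul(2, Rational(-11, 76))))), -24684) = Add(Add(27625, Mul(Rational(-11, 76), Add(1, Rational(-11, 38)))), -24684) = Add(Add(27625, Mul(Rational(-11, 76), Rational(27, 38))), -24684) = Add(Add(27625, Rational(-297, 2888)), -24684) = Add(Rational(79780703, 2888), -24684) = Rational(8493311, 2888)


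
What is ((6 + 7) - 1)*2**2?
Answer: 48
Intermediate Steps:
((6 + 7) - 1)*2**2 = (13 - 1)*4 = 12*4 = 48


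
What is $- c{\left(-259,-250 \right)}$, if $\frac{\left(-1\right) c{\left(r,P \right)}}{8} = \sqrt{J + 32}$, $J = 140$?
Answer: $16 \sqrt{43} \approx 104.92$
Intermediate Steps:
$c{\left(r,P \right)} = - 16 \sqrt{43}$ ($c{\left(r,P \right)} = - 8 \sqrt{140 + 32} = - 8 \sqrt{172} = - 8 \cdot 2 \sqrt{43} = - 16 \sqrt{43}$)
$- c{\left(-259,-250 \right)} = - \left(-16\right) \sqrt{43} = 16 \sqrt{43}$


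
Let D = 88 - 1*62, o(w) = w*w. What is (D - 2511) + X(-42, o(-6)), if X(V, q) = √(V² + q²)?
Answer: -2485 + 6*√85 ≈ -2429.7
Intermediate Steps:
o(w) = w²
D = 26 (D = 88 - 62 = 26)
(D - 2511) + X(-42, o(-6)) = (26 - 2511) + √((-42)² + ((-6)²)²) = -2485 + √(1764 + 36²) = -2485 + √(1764 + 1296) = -2485 + √3060 = -2485 + 6*√85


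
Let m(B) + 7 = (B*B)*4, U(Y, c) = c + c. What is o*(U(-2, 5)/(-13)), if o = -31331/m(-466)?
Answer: 313310/11292021 ≈ 0.027746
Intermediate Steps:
U(Y, c) = 2*c
m(B) = -7 + 4*B² (m(B) = -7 + (B*B)*4 = -7 + B²*4 = -7 + 4*B²)
o = -31331/868617 (o = -31331/(-7 + 4*(-466)²) = -31331/(-7 + 4*217156) = -31331/(-7 + 868624) = -31331/868617 ≈ -0.036070)
o*(U(-2, 5)/(-13)) = -31331*2*5/(868617*(-13)) = -313310*(-1)/(868617*13) = -31331/868617*(-10/13) = 313310/11292021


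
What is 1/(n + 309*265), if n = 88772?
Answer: 1/170657 ≈ 5.8597e-6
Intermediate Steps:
1/(n + 309*265) = 1/(88772 + 309*265) = 1/(88772 + 81885) = 1/170657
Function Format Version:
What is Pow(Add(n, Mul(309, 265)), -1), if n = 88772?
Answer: Rational(1, 170657) ≈ 5.8597e-6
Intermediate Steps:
Pow(Add(n, Mul(309, 265)), -1) = Pow(Add(88772, Mul(309, 265)), -1) = Pow(Add(88772, 81885), -1) = Pow(170657, -1) = Rational(1, 170657)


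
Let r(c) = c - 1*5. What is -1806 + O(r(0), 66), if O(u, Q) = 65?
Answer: -1741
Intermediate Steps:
r(c) = -5 + c (r(c) = c - 5 = -5 + c)
-1806 + O(r(0), 66) = -1806 + 65 = -1741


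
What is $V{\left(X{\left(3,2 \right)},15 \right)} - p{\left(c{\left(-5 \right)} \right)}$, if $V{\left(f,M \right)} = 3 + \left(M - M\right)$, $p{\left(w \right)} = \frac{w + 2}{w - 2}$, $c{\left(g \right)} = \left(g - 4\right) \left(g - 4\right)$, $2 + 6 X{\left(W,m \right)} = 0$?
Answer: $\frac{154}{79} \approx 1.9494$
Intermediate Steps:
$X{\left(W,m \right)} = - \frac{1}{3}$ ($X{\left(W,m \right)} = - \frac{1}{3} + \frac{1}{6} \cdot 0 = - \frac{1}{3} + 0 = - \frac{1}{3}$)
$c{\left(g \right)} = \left(-4 + g\right)^{2}$ ($c{\left(g \right)} = \left(g - 4\right) \left(-4 + g\right) = \left(-4 + g\right) \left(-4 + g\right) = \left(-4 + g\right)^{2}$)
$p{\left(w \right)} = \frac{2 + w}{-2 + w}$
$V{\left(f,M \right)} = 3$ ($V{\left(f,M \right)} = 3 + 0 = 3$)
$V{\left(X{\left(3,2 \right)},15 \right)} - p{\left(c{\left(-5 \right)} \right)} = 3 - \frac{2 + \left(-4 - 5\right)^{2}}{-2 + \left(-4 - 5\right)^{2}} = 3 - \frac{2 + \left(-9\right)^{2}}{-2 + \left(-9\right)^{2}} = 3 - \frac{2 + 81}{-2 + 81} = 3 - \frac{1}{79} \cdot 83 = 3 - \frac{83}{79} = \frac{154}{79}$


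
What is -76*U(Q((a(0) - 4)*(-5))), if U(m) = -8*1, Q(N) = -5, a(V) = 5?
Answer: 608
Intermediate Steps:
U(m) = -8
-76*U(Q((a(0) - 4)*(-5))) = -76*(-8) = 608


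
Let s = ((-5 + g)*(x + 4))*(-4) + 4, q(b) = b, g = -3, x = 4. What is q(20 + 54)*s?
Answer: 19240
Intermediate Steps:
s = 260 (s = ((-5 - 3)*(4 + 4))*(-4) + 4 = -8*8*(-4) + 4 = -64*(-4) + 4 = 256 + 4 = 260)
q(20 + 54)*s = (20 + 54)*260 = 74*260 = 19240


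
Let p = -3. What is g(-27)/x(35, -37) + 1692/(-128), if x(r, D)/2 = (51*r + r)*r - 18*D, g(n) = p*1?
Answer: -13613433/1029856 ≈ -13.219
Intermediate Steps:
g(n) = -3 (g(n) = -3*1 = -3)
x(r, D) = -36*D + 104*r² (x(r, D) = 2*((51*r + r)*r - 18*D) = 2*((52*r)*r - 18*D) = 2*(52*r² - 18*D) = 2*(-18*D + 52*r²) = -36*D + 104*r²)
g(-27)/x(35, -37) + 1692/(-128) = -3/(-36*(-37) + 104*35²) + 1692/(-128) = -3/(1332 + 104*1225) + 1692*(-1/128) = -3/(1332 + 127400) - 423/32 = -3/128732 - 423/32 = -13613433/1029856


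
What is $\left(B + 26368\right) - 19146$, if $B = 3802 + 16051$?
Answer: $27075$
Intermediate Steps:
$B = 19853$
$\left(B + 26368\right) - 19146 = \left(19853 + 26368\right) - 19146 = 46221 - 19146 = 27075$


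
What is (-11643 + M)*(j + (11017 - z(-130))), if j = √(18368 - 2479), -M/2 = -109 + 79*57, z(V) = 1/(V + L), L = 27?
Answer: -23184118112/103 - 20431*√15889 ≈ -2.2766e+8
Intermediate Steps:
z(V) = 1/(27 + V) (z(V) = 1/(V + 27) = 1/(27 + V))
M = -8788 (M = -2*(-109 + 79*57) = -2*(-109 + 4503) = -2*4394 = -8788)
j = √15889 ≈ 126.05
(-11643 + M)*(j + (11017 - z(-130))) = (-11643 - 8788)*(√15889 + (11017 - 1/(27 - 130))) = -20431*(√15889 + (11017 - 1/(-103))) = -20431*(√15889 + (11017 - 1*(-1/103))) = -20431*(√15889 + (11017 + 1/103)) = -20431*(√15889 + 1134752/103) = -20431*(1134752/103 + √15889) = -23184118112/103 - 20431*√15889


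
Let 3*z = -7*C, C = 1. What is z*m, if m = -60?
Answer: 140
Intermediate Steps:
z = -7/3 (z = (-7*1)/3 = (⅓)*(-7) = -7/3 ≈ -2.3333)
z*m = -7/3*(-60) = 140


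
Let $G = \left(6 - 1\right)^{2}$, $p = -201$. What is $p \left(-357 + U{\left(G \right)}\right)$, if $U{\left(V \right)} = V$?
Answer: $66732$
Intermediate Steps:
$G = 25$ ($G = 5^{2} = 25$)
$p \left(-357 + U{\left(G \right)}\right) = - 201 \left(-357 + 25\right) = \left(-201\right) \left(-332\right) = 66732$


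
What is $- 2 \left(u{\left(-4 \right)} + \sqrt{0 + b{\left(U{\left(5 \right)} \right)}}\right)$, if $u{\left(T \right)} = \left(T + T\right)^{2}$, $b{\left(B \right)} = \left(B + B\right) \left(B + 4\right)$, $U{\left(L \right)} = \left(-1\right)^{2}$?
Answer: $-128 - 2 \sqrt{10} \approx -134.32$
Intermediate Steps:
$U{\left(L \right)} = 1$
$b{\left(B \right)} = 2 B \left(4 + B\right)$
$u{\left(T \right)} = 4 T^{2}$ ($u{\left(T \right)} = \left(2 T\right)^{2} = 4 T^{2}$)
$- 2 \left(u{\left(-4 \right)} + \sqrt{0 + b{\left(U{\left(5 \right)} \right)}}\right) = - 2 \left(4 \left(-4\right)^{2} + \sqrt{0 + 2 \cdot 1 \left(4 + 1\right)}\right) = - 2 \left(4 \cdot 16 + \sqrt{0 + 2 \cdot 1 \cdot 5}\right) = - 2 \left(64 + \sqrt{0 + 10}\right) = - 2 \left(64 + \sqrt{10}\right) = -128 - 2 \sqrt{10}$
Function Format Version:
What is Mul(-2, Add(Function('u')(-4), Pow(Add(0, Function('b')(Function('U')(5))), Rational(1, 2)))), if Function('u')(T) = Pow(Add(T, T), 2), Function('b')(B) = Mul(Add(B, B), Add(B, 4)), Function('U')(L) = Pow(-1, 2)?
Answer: Add(-128, Mul(-2, Pow(10, Rational(1, 2)))) ≈ -134.32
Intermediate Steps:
Function('U')(L) = 1
Function('b')(B) = Mul(2, B, Add(4, B)) (Function('b')(B) = Mul(Mul(2, B), Add(4, B)) = Mul(2, B, Add(4, B)))
Function('u')(T) = Mul(4, Pow(T, 2)) (Function('u')(T) = Pow(Mul(2, T), 2) = Mul(4, Pow(T, 2)))
Mul(-2, Add(Function('u')(-4), Pow(Add(0, Function('b')(Function('U')(5))), Rational(1, 2)))) = Mul(-2, Add(Mul(4, Pow(-4, 2)), Pow(Add(0, Mul(2, 1, Add(4, 1))), Rational(1, 2)))) = Mul(-2, Add(Mul(4, 16), Pow(Add(0, Mul(2, 1, 5)), Rational(1, 2)))) = Mul(-2, Add(64, Pow(Add(0, 10), Rational(1, 2)))) = Mul(-2, Add(64, Pow(10, Rational(1, 2)))) = Add(-128, Mul(-2, Pow(10, Rational(1, 2))))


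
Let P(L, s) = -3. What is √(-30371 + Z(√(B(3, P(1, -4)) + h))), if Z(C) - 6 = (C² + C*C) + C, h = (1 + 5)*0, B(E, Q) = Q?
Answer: √(-30371 + I*√3) ≈ 0.005 + 174.27*I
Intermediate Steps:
h = 0 (h = 6*0 = 0)
Z(C) = 6 + C + 2*C² (Z(C) = 6 + ((C² + C*C) + C) = 6 + ((C² + C²) + C) = 6 + (2*C² + C) = 6 + (C + 2*C²) = 6 + C + 2*C²)
√(-30371 + Z(√(B(3, P(1, -4)) + h))) = √(-30371 + (6 + √(-3 + 0) + 2*(√(-3 + 0))²)) = √(-30371 + (6 + √(-3) + 2*(√(-3))²)) = √(-30371 + (6 + I*√3 + 2*(I*√3)²)) = √(-30371 + (6 + I*√3 + 2*(-3))) = √(-30371 + (6 + I*√3 - 6)) = √(-30371 + I*√3)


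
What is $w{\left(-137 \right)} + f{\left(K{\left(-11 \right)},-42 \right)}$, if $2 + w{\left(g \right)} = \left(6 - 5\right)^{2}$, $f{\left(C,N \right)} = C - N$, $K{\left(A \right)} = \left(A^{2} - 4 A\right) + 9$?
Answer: $215$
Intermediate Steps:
$K{\left(A \right)} = 9 + A^{2} - 4 A$
$w{\left(g \right)} = -1$ ($w{\left(g \right)} = -2 + \left(6 - 5\right)^{2} = -2 + 1^{2} = -2 + 1 = -1$)
$w{\left(-137 \right)} + f{\left(K{\left(-11 \right)},-42 \right)} = -1 + \left(\left(9 + \left(-11\right)^{2} - -44\right) - -42\right) = -1 + \left(\left(9 + 121 + 44\right) + 42\right) = -1 + \left(174 + 42\right) = -1 + 216 = 215$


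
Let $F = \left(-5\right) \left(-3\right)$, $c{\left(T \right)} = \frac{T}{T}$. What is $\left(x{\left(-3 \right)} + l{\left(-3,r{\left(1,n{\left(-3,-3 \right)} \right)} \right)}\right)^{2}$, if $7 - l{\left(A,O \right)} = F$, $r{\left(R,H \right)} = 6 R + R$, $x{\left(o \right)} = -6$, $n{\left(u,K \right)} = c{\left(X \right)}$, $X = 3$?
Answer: $196$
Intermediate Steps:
$c{\left(T \right)} = 1$
$n{\left(u,K \right)} = 1$
$r{\left(R,H \right)} = 7 R$
$F = 15$
$l{\left(A,O \right)} = -8$ ($l{\left(A,O \right)} = 7 - 15 = -8$)
$\left(x{\left(-3 \right)} + l{\left(-3,r{\left(1,n{\left(-3,-3 \right)} \right)} \right)}\right)^{2} = \left(-6 - 8\right)^{2} = \left(-14\right)^{2} = 196$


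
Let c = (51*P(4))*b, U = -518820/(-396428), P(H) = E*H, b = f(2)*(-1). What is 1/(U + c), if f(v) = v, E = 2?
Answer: -99107/80741607 ≈ -0.0012275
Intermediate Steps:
b = -2 (b = 2*(-1) = -2)
P(H) = 2*H
U = 129705/99107 (U = -518820*(-1/396428) = 129705/99107 ≈ 1.3087)
c = -816 (c = (51*(2*4))*(-2) = (51*8)*(-2) = 408*(-2) = -816)
1/(U + c) = 1/(129705/99107 - 816) = 1/(-80741607/99107) = -99107/80741607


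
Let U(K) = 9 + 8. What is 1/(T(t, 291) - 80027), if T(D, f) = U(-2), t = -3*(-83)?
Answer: -1/80010 ≈ -1.2498e-5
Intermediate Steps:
t = 249
U(K) = 17
T(D, f) = 17
1/(T(t, 291) - 80027) = 1/(17 - 80027) = 1/(-80010) = -1/80010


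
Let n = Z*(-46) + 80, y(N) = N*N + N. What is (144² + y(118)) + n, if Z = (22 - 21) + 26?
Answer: 33616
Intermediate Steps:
Z = 27 (Z = 1 + 26 = 27)
y(N) = N + N² (y(N) = N² + N = N + N²)
n = -1162 (n = 27*(-46) + 80 = -1242 + 80 = -1162)
(144² + y(118)) + n = (144² + 118*(1 + 118)) - 1162 = (20736 + 118*119) - 1162 = (20736 + 14042) - 1162 = 34778 - 1162 = 33616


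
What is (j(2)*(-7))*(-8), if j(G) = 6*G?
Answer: 672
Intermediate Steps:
(j(2)*(-7))*(-8) = ((6*2)*(-7))*(-8) = (12*(-7))*(-8) = -84*(-8) = 672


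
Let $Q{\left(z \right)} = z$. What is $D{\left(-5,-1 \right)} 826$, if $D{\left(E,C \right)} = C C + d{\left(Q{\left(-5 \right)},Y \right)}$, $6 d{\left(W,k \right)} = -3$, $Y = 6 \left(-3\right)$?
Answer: $413$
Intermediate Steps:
$Y = -18$
$d{\left(W,k \right)} = - \frac{1}{2}$ ($d{\left(W,k \right)} = \frac{1}{6} \left(-3\right) = - \frac{1}{2}$)
$D{\left(E,C \right)} = - \frac{1}{2} + C^{2}$ ($D{\left(E,C \right)} = C C - \frac{1}{2} = C^{2} - \frac{1}{2} = - \frac{1}{2} + C^{2}$)
$D{\left(-5,-1 \right)} 826 = \left(- \frac{1}{2} + \left(-1\right)^{2}\right) 826 = \left(- \frac{1}{2} + 1\right) 826 = \frac{1}{2} \cdot 826 = 413$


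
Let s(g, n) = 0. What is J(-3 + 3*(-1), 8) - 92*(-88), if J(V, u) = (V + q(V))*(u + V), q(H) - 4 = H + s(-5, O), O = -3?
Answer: 8080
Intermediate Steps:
q(H) = 4 + H (q(H) = 4 + (H + 0) = 4 + H)
J(V, u) = (4 + 2*V)*(V + u) (J(V, u) = (V + (4 + V))*(u + V) = (4 + 2*V)*(V + u))
J(-3 + 3*(-1), 8) - 92*(-88) = (2*(-3 + 3*(-1))² + 4*(-3 + 3*(-1)) + 4*8 + 2*(-3 + 3*(-1))*8) - 92*(-88) = (2*(-3 - 3)² + 4*(-3 - 3) + 32 + 2*(-3 - 3)*8) + 8096 = (2*(-6)² + 4*(-6) + 32 + 2*(-6)*8) + 8096 = (2*36 - 24 + 32 - 96) + 8096 = (72 - 24 + 32 - 96) + 8096 = -16 + 8096 = 8080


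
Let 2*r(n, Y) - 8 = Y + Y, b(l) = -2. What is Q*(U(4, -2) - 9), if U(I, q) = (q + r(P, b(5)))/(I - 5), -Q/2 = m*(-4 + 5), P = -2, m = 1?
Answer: 18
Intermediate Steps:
r(n, Y) = 4 + Y (r(n, Y) = 4 + (Y + Y)/2 = 4 + (2*Y)/2 = 4 + Y)
Q = -2 (Q = -2*(-4 + 5) = -2 ≈ -2.0000)
U(I, q) = (2 + q)/(-5 + I) (U(I, q) = (q + (4 - 2))/(I - 5) = (q + 2)/(-5 + I) = (2 + q)/(-5 + I))
Q*(U(4, -2) - 9) = -2*((2 - 2)/(-5 + 4) - 9) = -2*(0/(-1) - 9) = -2*(-1*0 - 9) = -2*(0 - 9) = -2*(-9) = 18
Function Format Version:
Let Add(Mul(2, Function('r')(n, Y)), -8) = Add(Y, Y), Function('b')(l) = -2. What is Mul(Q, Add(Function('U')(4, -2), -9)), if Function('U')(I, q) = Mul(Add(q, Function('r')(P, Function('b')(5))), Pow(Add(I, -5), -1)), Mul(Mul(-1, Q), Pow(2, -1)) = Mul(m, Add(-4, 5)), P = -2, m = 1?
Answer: 18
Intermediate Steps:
Function('r')(n, Y) = Add(4, Y) (Function('r')(n, Y) = Add(4, Mul(Rational(1, 2), Add(Y, Y))) = Add(4, Mul(Rational(1, 2), Mul(2, Y))) = Add(4, Y))
Q = -2 (Q = Mul(-2, Mul(1, Add(-4, 5))) = Mul(-2, Mul(1, 1)) = Mul(-2, 1) = -2)
Function('U')(I, q) = Mul(Pow(Add(-5, I), -1), Add(2, q)) (Function('U')(I, q) = Mul(Add(q, Add(4, -2)), Pow(Add(I, -5), -1)) = Mul(Add(q, 2), Pow(Add(-5, I), -1)) = Mul(Add(2, q), Pow(Add(-5, I), -1)) = Mul(Pow(Add(-5, I), -1), Add(2, q)))
Mul(Q, Add(Function('U')(4, -2), -9)) = Mul(-2, Add(Mul(Pow(Add(-5, 4), -1), Add(2, -2)), -9)) = Mul(-2, Add(Mul(Pow(-1, -1), 0), -9)) = Mul(-2, Add(Mul(-1, 0), -9)) = Mul(-2, Add(0, -9)) = Mul(-2, -9) = 18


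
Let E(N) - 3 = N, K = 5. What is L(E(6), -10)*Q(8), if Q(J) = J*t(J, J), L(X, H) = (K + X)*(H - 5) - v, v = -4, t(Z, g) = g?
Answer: -13184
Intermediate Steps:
E(N) = 3 + N
L(X, H) = 4 + (-5 + H)*(5 + X) (L(X, H) = (5 + X)*(H - 5) - 1*(-4) = (5 + X)*(-5 + H) + 4 = (-5 + H)*(5 + X) + 4 = 4 + (-5 + H)*(5 + X))
Q(J) = J**2 (Q(J) = J*J = J**2)
L(E(6), -10)*Q(8) = (-21 - 5*(3 + 6) + 5*(-10) - 10*(3 + 6))*8**2 = (-21 - 5*9 - 50 - 10*9)*64 = (-21 - 45 - 50 - 90)*64 = -206*64 = -13184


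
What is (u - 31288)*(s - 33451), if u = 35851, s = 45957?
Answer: 57064878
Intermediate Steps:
(u - 31288)*(s - 33451) = (35851 - 31288)*(45957 - 33451) = 4563*12506 = 57064878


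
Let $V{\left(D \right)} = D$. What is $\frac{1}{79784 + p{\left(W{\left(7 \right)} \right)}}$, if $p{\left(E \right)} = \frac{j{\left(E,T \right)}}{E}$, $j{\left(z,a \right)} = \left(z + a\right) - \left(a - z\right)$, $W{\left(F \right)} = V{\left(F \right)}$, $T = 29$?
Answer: $\frac{1}{79786} \approx 1.2534 \cdot 10^{-5}$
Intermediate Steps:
$W{\left(F \right)} = F$
$j{\left(z,a \right)} = 2 z$ ($j{\left(z,a \right)} = \left(a + z\right) - \left(a - z\right) = 2 z$)
$p{\left(E \right)} = 2$ ($p{\left(E \right)} = \frac{2 E}{E} = 2$)
$\frac{1}{79784 + p{\left(W{\left(7 \right)} \right)}} = \frac{1}{79784 + 2} = \frac{1}{79786}$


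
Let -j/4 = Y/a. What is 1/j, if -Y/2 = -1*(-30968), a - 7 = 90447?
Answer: 923/2528 ≈ 0.36511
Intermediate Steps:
a = 90454 (a = 7 + 90447 = 90454)
Y = -61936 (Y = -(-2)*(-30968) = -2*30968 = -61936)
j = 2528/923 (j = -(-247744)/90454 = -4*(-632/923) = 2528/923 ≈ 2.7389)
1/j = 1/(2528/923) = 923/2528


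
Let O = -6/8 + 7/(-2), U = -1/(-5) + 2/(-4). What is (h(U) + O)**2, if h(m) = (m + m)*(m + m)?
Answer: 151321/10000 ≈ 15.132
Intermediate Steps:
U = -3/10 (U = -1*(-1/5) + 2*(-1/4) = 1/5 - 1/2 = -3/10 ≈ -0.30000)
O = -17/4 (O = -6*1/8 + 7*(-1/2) = -3/4 - 7/2 = -17/4 ≈ -4.2500)
h(m) = 4*m**2 (h(m) = (2*m)*(2*m) = 4*m**2)
(h(U) + O)**2 = (4*(-3/10)**2 - 17/4)**2 = (4*(9/100) - 17/4)**2 = (9/25 - 17/4)**2 = (-389/100)**2 = 151321/10000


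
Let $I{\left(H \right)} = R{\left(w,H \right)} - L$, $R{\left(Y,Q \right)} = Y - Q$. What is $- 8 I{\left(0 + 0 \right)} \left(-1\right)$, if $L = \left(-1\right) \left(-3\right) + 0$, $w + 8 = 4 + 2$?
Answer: $-40$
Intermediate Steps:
$w = -2$ ($w = -8 + \left(4 + 2\right) = -8 + 6 = -2$)
$L = 3$ ($L = 3 + 0 = 3$)
$I{\left(H \right)} = -5 - H$ ($I{\left(H \right)} = \left(-2 - H\right) - 3 = -5 - H$)
$- 8 I{\left(0 + 0 \right)} \left(-1\right) = - 8 \left(-5 - \left(0 + 0\right)\right) \left(-1\right) = - 8 \left(-5 - 0\right) \left(-1\right) = - 8 \left(-5 + 0\right) \left(-1\right) = \left(-8\right) \left(-5\right) \left(-1\right) = 40 \left(-1\right) = -40$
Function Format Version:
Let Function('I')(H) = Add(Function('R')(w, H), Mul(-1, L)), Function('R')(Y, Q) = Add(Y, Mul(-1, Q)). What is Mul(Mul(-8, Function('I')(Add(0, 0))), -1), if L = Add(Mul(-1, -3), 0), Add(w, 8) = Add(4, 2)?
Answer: -40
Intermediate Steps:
w = -2 (w = Add(-8, Add(4, 2)) = Add(-8, 6) = -2)
L = 3 (L = Add(3, 0) = 3)
Function('I')(H) = Add(-5, Mul(-1, H)) (Function('I')(H) = Add(Add(-2, Mul(-1, H)), Mul(-1, 3)) = Add(Add(-2, Mul(-1, H)), -3) = Add(-5, Mul(-1, H)))
Mul(Mul(-8, Function('I')(Add(0, 0))), -1) = Mul(Mul(-8, Add(-5, Mul(-1, Add(0, 0)))), -1) = Mul(Mul(-8, Add(-5, Mul(-1, 0))), -1) = Mul(Mul(-8, Add(-5, 0)), -1) = Mul(Mul(-8, -5), -1) = Mul(40, -1) = -40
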